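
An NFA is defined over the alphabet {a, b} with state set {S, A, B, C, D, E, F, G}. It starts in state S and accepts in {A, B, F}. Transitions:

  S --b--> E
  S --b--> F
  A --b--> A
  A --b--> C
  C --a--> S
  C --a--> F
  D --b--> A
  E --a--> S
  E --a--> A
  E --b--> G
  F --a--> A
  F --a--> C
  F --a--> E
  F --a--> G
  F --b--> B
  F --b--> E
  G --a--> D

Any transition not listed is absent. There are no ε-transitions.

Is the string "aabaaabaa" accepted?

No

Start in {S}.
Read 'a': S→∅; now ∅.
The set is empty and remains empty for the remaining 8 symbols.
The final set ∅ contains no accepting state.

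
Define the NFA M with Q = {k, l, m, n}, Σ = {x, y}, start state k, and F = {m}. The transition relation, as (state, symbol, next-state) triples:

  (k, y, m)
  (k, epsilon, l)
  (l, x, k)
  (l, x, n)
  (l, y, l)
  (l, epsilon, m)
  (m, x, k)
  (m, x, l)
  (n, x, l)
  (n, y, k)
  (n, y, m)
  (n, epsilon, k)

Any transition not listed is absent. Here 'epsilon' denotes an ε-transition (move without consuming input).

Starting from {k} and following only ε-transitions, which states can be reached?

Begin with {k}.
ε-move k → l; add l.
ε-move l → m; add m.

{k, l, m}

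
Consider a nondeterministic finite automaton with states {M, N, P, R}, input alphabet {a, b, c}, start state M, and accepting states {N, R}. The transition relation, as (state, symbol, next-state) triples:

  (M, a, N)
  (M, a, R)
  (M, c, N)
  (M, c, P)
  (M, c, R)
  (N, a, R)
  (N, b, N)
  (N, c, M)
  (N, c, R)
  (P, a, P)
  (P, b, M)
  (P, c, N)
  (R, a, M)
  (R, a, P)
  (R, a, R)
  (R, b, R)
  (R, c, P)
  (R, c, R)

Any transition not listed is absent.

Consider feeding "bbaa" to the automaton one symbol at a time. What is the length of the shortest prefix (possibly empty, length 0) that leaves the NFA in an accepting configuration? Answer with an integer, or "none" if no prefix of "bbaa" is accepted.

none

Start in {M}.
Read 'b': {M} → ∅.
The set is empty and remains empty for the remaining 3 symbols.
No reachable set along the way intersects F.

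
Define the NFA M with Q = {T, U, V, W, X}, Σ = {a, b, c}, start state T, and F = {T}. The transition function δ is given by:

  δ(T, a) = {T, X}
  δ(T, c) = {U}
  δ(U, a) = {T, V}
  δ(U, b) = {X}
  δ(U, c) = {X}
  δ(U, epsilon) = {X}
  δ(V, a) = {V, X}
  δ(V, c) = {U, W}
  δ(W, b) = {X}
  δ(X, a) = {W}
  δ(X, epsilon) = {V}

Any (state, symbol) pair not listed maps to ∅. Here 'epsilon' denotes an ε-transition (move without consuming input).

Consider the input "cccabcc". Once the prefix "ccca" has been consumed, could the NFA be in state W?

Yes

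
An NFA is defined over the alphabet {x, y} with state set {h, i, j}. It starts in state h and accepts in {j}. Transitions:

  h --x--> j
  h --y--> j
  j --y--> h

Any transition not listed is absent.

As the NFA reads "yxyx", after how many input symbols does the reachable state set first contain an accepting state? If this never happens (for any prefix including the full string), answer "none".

1

Start in {h}.
Read 'y': {h} → {j}.
None of the earlier sets intersect F, but {j} does.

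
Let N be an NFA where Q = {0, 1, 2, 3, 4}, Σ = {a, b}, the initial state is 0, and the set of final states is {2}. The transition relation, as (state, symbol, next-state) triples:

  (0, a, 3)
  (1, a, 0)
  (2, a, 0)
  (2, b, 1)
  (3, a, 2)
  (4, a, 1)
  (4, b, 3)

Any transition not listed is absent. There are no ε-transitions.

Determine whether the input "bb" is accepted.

Start in {0}.
Read 'b': 0→∅; now ∅.
The set is empty and remains empty for the remaining 1 symbol.
The final set ∅ contains no accepting state.

No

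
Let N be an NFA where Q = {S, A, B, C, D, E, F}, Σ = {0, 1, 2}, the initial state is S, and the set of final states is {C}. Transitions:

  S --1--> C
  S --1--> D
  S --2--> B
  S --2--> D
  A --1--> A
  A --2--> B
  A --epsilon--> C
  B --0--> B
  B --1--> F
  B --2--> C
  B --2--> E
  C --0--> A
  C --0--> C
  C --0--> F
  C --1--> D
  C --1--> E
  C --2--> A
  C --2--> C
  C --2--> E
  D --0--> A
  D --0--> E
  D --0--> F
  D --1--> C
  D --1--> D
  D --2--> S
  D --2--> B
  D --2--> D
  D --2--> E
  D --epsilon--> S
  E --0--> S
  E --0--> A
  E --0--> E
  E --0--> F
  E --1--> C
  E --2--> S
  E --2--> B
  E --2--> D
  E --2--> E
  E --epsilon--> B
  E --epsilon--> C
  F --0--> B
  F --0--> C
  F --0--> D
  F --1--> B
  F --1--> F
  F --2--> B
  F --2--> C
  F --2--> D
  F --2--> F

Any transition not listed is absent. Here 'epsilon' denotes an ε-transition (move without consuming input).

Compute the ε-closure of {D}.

Begin with {D}.
ε-move D → S; add S.

{S, D}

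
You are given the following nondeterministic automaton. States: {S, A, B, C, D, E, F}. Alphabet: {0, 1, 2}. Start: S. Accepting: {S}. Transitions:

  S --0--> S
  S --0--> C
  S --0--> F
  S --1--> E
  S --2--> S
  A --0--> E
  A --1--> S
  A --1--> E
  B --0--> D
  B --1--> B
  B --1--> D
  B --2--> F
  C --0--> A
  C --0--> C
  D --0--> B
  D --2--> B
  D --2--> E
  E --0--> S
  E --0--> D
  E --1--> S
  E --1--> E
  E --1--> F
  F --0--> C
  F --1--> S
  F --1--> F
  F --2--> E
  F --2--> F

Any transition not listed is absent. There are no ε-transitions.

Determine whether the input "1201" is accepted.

Start in {S}.
Read '1': {S} → {E}.
Read '2': {E} → ∅.
The set is empty and remains empty for the remaining 2 symbols.
The final set ∅ contains no accepting state.

No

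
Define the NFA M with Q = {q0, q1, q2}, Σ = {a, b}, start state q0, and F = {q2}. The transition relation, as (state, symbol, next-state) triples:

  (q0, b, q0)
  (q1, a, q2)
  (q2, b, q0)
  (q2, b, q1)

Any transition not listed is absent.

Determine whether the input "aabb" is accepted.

Start in {q0}.
Read 'a': q0→∅; now ∅.
The set is empty and remains empty for the remaining 3 symbols.
The final set ∅ contains no accepting state.

No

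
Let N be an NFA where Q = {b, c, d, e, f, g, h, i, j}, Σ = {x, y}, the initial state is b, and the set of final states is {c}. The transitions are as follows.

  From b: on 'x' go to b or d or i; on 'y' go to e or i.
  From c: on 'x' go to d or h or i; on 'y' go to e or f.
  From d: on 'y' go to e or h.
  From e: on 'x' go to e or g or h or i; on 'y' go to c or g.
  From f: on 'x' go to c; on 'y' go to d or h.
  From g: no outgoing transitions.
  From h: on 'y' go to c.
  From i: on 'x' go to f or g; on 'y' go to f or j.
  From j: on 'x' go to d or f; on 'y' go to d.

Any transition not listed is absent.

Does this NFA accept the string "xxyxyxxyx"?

Yes

Start in {b}.
Read 'x': {b} → {b, d, i}.
Read 'x': {b, d, i} → {b, d, f, g, i}.
Read 'y': {b, d, f, g, i} → {d, e, f, h, i, j}.
Read 'x': {d, e, f, h, i, j} → {c, d, e, f, g, h, i}.
Read 'y': {c, d, e, f, g, h, i} → {c, d, e, f, g, h, j}.
Read 'x': {c, d, e, f, g, h, j} → {c, d, e, f, g, h, i}.
Read 'x': {c, d, e, f, g, h, i} → {c, d, e, f, g, h, i}.
Read 'y': {c, d, e, f, g, h, i} → {c, d, e, f, g, h, j}.
Read 'x': {c, d, e, f, g, h, j} → {c, d, e, f, g, h, i}.
The final set {c, d, e, f, g, h, i} contains the accepting state c.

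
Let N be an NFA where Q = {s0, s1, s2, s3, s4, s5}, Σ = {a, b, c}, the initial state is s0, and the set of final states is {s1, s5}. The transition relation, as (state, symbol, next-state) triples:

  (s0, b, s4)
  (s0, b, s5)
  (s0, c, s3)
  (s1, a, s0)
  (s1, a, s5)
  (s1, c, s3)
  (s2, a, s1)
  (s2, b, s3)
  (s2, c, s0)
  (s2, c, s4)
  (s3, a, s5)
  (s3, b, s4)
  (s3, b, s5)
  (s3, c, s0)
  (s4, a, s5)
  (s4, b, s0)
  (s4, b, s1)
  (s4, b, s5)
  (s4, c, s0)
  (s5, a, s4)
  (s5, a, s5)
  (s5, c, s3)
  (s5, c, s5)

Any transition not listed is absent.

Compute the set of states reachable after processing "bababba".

{s0, s4, s5}

Start in {s0}.
Read 'b': s0→{s4, s5}; now {s4, s5}.
Read 'a': s4→{s5}, s5→{s4, s5}; now {s4, s5}.
Read 'b': s4→{s0, s1, s5}, s5→∅; now {s0, s1, s5}.
Read 'a': s0→∅, s1→{s0, s5}, s5→{s4, s5}; now {s0, s4, s5}.
Read 'b': s0→{s4, s5}, s4→{s0, s1, s5}, s5→∅; now {s0, s1, s4, s5}.
Read 'b': s0→{s4, s5}, s1→∅, s4→{s0, s1, s5}, s5→∅; now {s0, s1, s4, s5}.
Read 'a': s0→∅, s1→{s0, s5}, s4→{s5}, s5→{s4, s5}; now {s0, s4, s5}.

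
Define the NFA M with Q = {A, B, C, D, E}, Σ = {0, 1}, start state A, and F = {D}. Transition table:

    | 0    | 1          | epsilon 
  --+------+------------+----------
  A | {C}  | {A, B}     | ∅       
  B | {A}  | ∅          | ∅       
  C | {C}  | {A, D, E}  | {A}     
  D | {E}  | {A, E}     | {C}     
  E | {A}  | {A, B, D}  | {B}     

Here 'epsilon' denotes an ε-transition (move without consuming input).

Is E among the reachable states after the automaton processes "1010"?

Yes

Start in {A}.
Read '1': A→{A, B}; now {A, B}.
Read '0': A→{C}, B→{A}; now {A, C}.
Read '1': A→{A, B}, C→{A, D, E}; union {A, B, D, E}; ε-closure = {A, B, C, D, E}.
Read '0': A→{C}, B→{A}, C→{C}, D→{E}, E→{A}; union {A, C, E}; ε-closure = {A, B, C, E}.
State E is in {A, B, C, E}.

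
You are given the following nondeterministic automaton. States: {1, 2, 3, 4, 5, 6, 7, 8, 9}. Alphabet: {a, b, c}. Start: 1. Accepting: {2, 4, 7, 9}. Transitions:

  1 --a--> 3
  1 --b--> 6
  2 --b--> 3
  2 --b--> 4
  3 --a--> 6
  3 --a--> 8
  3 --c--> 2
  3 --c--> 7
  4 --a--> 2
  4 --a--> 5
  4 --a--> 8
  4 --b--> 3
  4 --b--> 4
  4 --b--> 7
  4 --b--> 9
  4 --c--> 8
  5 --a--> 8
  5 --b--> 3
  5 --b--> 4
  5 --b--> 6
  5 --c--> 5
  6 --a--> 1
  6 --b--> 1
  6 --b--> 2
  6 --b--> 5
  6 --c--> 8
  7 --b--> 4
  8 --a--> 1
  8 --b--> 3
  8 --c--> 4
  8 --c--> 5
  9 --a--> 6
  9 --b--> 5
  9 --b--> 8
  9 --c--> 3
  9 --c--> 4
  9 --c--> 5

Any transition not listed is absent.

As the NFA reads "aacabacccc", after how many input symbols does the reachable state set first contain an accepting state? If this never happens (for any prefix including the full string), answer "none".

Start in {1}.
Read 'a': 1→{3}; now {3}.
Read 'a': 3→{6, 8}; now {6, 8}.
Read 'c': 6→{8}, 8→{4, 5}; now {4, 5, 8}.
None of the earlier sets intersect F, but {4, 5, 8} does.

3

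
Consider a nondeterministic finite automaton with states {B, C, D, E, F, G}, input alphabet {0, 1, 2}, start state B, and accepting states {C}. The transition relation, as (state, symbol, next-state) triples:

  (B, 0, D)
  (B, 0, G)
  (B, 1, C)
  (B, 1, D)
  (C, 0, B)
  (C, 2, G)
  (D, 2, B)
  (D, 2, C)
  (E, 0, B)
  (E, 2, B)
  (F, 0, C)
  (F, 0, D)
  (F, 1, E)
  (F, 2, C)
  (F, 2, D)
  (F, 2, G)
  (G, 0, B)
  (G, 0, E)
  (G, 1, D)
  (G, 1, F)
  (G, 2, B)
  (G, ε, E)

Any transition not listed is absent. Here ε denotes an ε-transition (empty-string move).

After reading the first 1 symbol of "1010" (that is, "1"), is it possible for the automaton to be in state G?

No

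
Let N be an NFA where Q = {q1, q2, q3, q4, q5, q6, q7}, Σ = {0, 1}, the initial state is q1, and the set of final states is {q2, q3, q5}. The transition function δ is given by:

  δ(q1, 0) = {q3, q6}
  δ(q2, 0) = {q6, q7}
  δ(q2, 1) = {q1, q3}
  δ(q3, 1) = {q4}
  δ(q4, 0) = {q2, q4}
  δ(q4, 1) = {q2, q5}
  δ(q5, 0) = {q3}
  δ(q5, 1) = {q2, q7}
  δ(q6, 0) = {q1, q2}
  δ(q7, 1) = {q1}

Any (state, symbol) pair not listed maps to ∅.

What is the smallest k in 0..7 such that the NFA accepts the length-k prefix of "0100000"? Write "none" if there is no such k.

Start in {q1}.
Read '0': q1→{q3, q6}; now {q3, q6}.
None of the earlier sets intersect F, but {q3, q6} does.

1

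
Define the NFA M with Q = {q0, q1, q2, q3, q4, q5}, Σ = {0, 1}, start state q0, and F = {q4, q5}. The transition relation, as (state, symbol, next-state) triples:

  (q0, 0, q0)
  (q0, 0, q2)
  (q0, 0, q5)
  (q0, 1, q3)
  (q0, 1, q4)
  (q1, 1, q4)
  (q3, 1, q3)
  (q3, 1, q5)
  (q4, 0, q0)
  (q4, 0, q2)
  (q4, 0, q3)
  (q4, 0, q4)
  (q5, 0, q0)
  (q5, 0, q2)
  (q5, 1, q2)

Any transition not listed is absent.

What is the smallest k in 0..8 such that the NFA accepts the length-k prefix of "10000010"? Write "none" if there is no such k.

Start in {q0}.
Read '1': q0→{q3, q4}; now {q3, q4}.
None of the earlier sets intersect F, but {q3, q4} does.

1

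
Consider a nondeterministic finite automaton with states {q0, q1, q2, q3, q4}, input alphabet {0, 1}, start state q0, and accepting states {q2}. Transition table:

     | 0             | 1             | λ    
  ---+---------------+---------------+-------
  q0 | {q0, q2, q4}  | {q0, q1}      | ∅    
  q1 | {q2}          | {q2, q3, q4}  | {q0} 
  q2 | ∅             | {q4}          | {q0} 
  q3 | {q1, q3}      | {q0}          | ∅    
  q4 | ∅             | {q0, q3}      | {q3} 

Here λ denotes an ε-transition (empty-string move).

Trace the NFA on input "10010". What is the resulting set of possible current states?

{q0, q1, q2, q3, q4}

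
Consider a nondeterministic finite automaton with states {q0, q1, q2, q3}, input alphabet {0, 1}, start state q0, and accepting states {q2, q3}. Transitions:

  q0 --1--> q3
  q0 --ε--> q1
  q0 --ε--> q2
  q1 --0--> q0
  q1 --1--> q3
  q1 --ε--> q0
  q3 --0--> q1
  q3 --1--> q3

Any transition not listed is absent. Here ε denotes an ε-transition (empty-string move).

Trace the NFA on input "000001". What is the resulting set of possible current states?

Start: ε-closure({q0}) = {q0, q1, q2}.
Read '0': q0→∅, q1→{q0}, q2→∅; union {q0}; ε-closure = {q0, q1, q2}.
Read '0': q0→∅, q1→{q0}, q2→∅; union {q0}; ε-closure = {q0, q1, q2}.
Read '0': q0→∅, q1→{q0}, q2→∅; union {q0}; ε-closure = {q0, q1, q2}.
Read '0': q0→∅, q1→{q0}, q2→∅; union {q0}; ε-closure = {q0, q1, q2}.
Read '0': q0→∅, q1→{q0}, q2→∅; union {q0}; ε-closure = {q0, q1, q2}.
Read '1': q0→{q3}, q1→{q3}, q2→∅; now {q3}.

{q3}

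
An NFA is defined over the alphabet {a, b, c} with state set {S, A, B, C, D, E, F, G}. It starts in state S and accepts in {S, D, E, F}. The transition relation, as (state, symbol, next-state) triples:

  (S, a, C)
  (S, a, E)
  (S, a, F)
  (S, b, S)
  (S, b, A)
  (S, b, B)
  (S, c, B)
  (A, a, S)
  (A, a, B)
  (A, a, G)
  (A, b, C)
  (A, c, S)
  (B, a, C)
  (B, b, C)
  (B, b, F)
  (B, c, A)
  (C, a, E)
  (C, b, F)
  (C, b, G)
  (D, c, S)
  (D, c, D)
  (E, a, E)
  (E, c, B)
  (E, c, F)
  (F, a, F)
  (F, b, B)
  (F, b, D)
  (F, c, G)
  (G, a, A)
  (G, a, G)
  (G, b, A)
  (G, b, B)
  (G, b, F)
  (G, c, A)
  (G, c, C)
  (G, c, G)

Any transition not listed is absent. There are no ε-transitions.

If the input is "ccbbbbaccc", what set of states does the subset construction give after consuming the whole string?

Start in {S}.
Read 'c': {S} → {B}.
Read 'c': {B} → {A}.
Read 'b': {A} → {C}.
Read 'b': {C} → {F, G}.
Read 'b': {F, G} → {A, B, D, F}.
Read 'b': {A, B, D, F} → {B, C, D, F}.
Read 'a': {B, C, D, F} → {C, E, F}.
Read 'c': {C, E, F} → {B, F, G}.
Read 'c': {B, F, G} → {A, C, G}.
Read 'c': {A, C, G} → {S, A, C, G}.

{S, A, C, G}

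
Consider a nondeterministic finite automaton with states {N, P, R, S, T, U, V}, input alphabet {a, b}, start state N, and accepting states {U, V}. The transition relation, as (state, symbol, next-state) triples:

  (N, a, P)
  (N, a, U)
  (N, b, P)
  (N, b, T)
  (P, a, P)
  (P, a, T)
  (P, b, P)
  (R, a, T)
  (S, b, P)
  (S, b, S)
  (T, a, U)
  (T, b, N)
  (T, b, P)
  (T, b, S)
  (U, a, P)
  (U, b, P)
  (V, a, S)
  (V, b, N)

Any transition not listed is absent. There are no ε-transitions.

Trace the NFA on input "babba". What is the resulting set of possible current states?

Start in {N}.
Read 'b': N→{P, T}; now {P, T}.
Read 'a': P→{P, T}, T→{U}; now {P, T, U}.
Read 'b': P→{P}, T→{N, P, S}, U→{P}; now {N, P, S}.
Read 'b': N→{P, T}, P→{P}, S→{P, S}; now {P, S, T}.
Read 'a': P→{P, T}, S→∅, T→{U}; now {P, T, U}.

{P, T, U}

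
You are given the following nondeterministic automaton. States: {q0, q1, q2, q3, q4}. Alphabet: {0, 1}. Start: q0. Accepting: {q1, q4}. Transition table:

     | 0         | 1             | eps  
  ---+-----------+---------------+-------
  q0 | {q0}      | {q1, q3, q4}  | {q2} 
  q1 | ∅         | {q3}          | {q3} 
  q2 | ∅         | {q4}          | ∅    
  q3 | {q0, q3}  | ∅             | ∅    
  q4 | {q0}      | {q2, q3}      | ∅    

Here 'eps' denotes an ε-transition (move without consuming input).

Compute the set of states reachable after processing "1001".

{q1, q3, q4}

Start: ε-closure({q0}) = {q0, q2}.
Read '1': q0→{q1, q3, q4}, q2→{q4}; now {q1, q3, q4}.
Read '0': q1→∅, q3→{q0, q3}, q4→{q0}; union {q0, q3}; ε-closure = {q0, q2, q3}.
Read '0': q0→{q0}, q2→∅, q3→{q0, q3}; union {q0, q3}; ε-closure = {q0, q2, q3}.
Read '1': q0→{q1, q3, q4}, q2→{q4}, q3→∅; now {q1, q3, q4}.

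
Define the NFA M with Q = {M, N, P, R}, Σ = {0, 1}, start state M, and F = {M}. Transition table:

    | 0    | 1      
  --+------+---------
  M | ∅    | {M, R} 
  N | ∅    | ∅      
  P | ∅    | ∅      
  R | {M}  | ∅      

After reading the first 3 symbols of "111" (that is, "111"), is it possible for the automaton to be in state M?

Start in {M}.
Read '1': {M} → {M, R}.
Read '1': {M, R} → {M, R}.
Read '1': {M, R} → {M, R}.
State M is in {M, R}.

Yes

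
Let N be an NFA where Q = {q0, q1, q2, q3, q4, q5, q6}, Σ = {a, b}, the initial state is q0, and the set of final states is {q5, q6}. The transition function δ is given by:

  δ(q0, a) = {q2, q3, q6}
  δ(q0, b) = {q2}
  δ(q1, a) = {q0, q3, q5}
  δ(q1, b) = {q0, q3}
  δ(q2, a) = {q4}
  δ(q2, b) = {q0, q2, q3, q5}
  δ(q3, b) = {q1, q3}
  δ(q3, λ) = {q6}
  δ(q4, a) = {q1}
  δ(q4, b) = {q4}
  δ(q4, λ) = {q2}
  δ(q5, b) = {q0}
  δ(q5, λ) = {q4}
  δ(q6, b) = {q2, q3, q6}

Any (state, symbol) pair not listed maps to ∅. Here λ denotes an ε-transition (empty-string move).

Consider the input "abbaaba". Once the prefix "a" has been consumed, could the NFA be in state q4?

No

Start in {q0}.
Read 'a': {q0} → {q2, q3, q6}.
State q4 is not in {q2, q3, q6}.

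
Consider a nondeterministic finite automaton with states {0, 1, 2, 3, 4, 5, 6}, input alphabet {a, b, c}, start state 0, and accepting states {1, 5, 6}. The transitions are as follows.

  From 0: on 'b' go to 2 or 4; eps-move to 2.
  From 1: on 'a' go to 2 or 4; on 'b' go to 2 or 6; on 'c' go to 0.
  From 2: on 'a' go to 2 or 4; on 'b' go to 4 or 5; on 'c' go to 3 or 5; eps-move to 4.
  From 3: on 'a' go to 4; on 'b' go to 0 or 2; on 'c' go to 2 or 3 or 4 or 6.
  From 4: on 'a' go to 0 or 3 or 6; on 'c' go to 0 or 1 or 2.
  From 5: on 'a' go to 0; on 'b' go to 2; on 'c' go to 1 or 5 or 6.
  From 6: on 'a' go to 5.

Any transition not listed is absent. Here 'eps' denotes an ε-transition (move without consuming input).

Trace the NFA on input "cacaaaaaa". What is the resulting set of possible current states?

Start: ε-closure({0}) = {0, 2, 4}.
Read 'c': {0, 2, 4} → {0, 1, 2, 3, 4, 5}.
Read 'a': {0, 1, 2, 3, 4, 5} → {0, 2, 3, 4, 6}.
Read 'c': {0, 2, 3, 4, 6} → {0, 1, 2, 3, 4, 5, 6}.
Read 'a': {0, 1, 2, 3, 4, 5, 6} → {0, 2, 3, 4, 5, 6}.
Read 'a': {0, 2, 3, 4, 5, 6} → {0, 2, 3, 4, 5, 6}.
Read 'a': {0, 2, 3, 4, 5, 6} → {0, 2, 3, 4, 5, 6}.
Read 'a': {0, 2, 3, 4, 5, 6} → {0, 2, 3, 4, 5, 6}.
Read 'a': {0, 2, 3, 4, 5, 6} → {0, 2, 3, 4, 5, 6}.
Read 'a': {0, 2, 3, 4, 5, 6} → {0, 2, 3, 4, 5, 6}.

{0, 2, 3, 4, 5, 6}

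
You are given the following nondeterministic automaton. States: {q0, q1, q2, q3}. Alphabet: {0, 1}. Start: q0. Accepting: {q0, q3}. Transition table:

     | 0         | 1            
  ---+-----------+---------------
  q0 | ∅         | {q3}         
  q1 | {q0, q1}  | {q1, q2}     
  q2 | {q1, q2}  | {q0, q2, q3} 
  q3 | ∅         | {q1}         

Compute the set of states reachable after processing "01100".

Start in {q0}.
Read '0': {q0} → ∅.
The set is empty and remains empty for the remaining 4 symbols.

∅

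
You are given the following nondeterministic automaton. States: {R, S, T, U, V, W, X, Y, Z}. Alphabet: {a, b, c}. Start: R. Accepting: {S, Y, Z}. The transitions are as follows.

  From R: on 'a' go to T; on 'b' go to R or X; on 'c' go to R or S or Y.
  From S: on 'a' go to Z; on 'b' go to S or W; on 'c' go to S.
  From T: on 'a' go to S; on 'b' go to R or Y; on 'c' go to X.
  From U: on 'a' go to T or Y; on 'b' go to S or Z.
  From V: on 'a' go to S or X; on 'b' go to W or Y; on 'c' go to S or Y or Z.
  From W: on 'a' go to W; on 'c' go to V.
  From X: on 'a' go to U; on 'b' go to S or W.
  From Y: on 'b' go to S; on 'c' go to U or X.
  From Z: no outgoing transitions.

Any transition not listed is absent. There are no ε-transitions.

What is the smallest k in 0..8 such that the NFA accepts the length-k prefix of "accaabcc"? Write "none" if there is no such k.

none

Start in {R}.
Read 'a': {R} → {T}.
Read 'c': {T} → {X}.
Read 'c': {X} → ∅.
The set is empty and remains empty for the remaining 5 symbols.
No reachable set along the way intersects F.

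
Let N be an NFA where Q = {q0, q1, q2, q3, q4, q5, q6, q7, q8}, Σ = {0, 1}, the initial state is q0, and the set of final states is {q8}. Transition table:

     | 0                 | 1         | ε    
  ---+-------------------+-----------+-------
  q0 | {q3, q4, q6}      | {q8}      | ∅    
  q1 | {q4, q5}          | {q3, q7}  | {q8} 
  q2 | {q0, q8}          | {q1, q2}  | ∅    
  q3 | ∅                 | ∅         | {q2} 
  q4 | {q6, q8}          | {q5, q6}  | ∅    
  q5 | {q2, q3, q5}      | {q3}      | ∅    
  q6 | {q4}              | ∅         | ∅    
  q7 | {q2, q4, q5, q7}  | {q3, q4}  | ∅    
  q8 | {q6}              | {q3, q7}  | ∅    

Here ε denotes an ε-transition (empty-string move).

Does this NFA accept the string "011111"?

Yes

Start in {q0}.
Read '0': {q0} → {q2, q3, q4, q6}.
Read '1': {q2, q3, q4, q6} → {q1, q2, q5, q6, q8}.
Read '1': {q1, q2, q5, q6, q8} → {q1, q2, q3, q7, q8}.
Read '1': {q1, q2, q3, q7, q8} → {q1, q2, q3, q4, q7, q8}.
Read '1': {q1, q2, q3, q4, q7, q8} → {q1, q2, q3, q4, q5, q6, q7, q8}.
Read '1': {q1, q2, q3, q4, q5, q6, q7, q8} → {q1, q2, q3, q4, q5, q6, q7, q8}.
The final set {q1, q2, q3, q4, q5, q6, q7, q8} contains the accepting state q8.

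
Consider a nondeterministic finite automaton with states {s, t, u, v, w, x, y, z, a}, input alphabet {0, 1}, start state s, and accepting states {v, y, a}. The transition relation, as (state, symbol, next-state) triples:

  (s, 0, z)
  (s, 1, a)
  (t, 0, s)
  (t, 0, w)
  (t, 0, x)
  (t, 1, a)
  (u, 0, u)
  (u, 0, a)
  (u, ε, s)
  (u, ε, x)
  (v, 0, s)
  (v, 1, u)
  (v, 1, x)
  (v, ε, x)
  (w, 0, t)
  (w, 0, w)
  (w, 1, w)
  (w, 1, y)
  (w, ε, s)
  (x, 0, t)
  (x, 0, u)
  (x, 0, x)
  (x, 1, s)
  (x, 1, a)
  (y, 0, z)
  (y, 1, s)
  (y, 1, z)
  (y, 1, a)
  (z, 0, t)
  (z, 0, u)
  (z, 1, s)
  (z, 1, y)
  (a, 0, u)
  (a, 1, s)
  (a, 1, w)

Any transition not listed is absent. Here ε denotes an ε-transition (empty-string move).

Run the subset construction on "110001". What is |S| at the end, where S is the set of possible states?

4

Start in {s}.
Read '1': s→{a}; now {a}.
Read '1': a→{s, w}; now {s, w}.
Read '0': s→{z}, w→{t, w}; union {t, w, z}; ε-closure = {s, t, w, z}.
Read '0': s→{z}, t→{s, w, x}, w→{t, w}, z→{t, u}; now {s, t, u, w, x, z}.
Read '0': s→{z}, t→{s, w, x}, u→{u, a}, w→{t, w}, x→{t, u, x}, z→{t, u}; now {s, t, u, w, x, z, a}.
Read '1': s→{a}, t→{a}, u→∅, w→{w, y}, x→{s, a}, z→{s, y}, a→{s, w}; now {s, w, y, a}.
That set has 4 states.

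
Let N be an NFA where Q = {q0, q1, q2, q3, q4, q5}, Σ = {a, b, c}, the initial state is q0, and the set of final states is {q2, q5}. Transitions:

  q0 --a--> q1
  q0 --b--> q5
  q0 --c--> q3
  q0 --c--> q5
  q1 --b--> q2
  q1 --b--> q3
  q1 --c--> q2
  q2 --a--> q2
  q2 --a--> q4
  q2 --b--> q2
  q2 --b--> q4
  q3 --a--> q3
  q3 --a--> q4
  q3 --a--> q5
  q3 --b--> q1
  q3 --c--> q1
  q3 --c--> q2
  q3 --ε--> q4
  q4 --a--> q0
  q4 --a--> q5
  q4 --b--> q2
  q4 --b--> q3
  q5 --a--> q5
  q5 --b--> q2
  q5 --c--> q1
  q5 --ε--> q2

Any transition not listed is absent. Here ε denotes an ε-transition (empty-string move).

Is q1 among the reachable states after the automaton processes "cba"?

No

Start in {q0}.
Read 'c': {q0} → {q2, q3, q4, q5}.
Read 'b': {q2, q3, q4, q5} → {q1, q2, q3, q4}.
Read 'a': {q1, q2, q3, q4} → {q0, q2, q3, q4, q5}.
State q1 is not in {q0, q2, q3, q4, q5}.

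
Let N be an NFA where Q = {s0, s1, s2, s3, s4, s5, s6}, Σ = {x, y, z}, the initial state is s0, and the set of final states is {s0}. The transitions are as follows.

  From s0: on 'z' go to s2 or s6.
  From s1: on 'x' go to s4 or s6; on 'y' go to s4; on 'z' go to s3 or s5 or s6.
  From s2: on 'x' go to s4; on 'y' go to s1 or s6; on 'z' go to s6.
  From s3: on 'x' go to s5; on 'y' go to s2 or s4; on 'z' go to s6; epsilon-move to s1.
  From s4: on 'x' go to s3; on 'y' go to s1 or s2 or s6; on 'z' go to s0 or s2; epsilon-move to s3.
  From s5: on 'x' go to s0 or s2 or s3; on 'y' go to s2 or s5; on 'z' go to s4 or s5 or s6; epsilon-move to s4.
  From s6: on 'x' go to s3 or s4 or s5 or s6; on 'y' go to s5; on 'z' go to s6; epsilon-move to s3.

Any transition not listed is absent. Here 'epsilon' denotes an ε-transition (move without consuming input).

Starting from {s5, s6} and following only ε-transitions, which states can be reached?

{s1, s3, s4, s5, s6}

Begin with {s5, s6}.
ε-move s5 → s4; add s4.
ε-move s4 → s3; add s3.
ε-move s3 → s1; add s1.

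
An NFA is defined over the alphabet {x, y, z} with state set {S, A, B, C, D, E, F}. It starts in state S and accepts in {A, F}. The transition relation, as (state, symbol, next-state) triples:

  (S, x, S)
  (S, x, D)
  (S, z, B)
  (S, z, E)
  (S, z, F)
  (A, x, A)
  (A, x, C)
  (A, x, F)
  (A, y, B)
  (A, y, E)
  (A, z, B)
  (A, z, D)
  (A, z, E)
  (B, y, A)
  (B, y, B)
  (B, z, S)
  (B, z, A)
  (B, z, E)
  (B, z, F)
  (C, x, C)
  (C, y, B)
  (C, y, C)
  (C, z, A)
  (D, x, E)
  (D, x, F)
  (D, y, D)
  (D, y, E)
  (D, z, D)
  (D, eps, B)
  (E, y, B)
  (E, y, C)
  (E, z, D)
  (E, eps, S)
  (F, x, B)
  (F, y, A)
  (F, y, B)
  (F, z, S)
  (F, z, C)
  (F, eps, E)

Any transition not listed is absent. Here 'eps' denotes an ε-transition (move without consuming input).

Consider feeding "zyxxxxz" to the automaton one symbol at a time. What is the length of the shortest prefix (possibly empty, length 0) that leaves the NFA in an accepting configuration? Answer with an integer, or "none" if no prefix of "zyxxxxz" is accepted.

Start in {S}.
Read 'z': S→{B, E, F}; union {B, E, F}; ε-closure = {S, B, E, F}.
None of the earlier sets intersect F, but {S, B, E, F} does.

1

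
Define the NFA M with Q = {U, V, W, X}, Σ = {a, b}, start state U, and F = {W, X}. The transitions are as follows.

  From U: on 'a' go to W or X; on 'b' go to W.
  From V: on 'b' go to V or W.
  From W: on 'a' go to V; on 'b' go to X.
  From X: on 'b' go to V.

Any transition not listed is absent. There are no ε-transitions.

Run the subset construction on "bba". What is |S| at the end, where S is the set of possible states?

0

Start in {U}.
Read 'b': U→{W}; now {W}.
Read 'b': W→{X}; now {X}.
Read 'a': X→∅; now ∅.
That set has 0 states.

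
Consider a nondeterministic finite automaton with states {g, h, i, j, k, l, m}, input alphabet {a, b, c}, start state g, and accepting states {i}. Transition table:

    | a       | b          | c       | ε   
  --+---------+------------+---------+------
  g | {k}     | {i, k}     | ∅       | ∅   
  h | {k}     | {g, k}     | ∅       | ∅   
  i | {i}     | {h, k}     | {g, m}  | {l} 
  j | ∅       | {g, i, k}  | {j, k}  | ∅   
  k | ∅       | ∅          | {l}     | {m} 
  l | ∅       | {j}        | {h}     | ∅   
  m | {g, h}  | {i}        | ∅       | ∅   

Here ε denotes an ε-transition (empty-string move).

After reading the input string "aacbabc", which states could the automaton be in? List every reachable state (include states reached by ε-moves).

∅

Start in {g}.
Read 'a': g→{k}; union {k}; ε-closure = {k, m}.
Read 'a': k→∅, m→{g, h}; now {g, h}.
Read 'c': g→∅, h→∅; now ∅.
The set is empty and remains empty for the remaining 4 symbols.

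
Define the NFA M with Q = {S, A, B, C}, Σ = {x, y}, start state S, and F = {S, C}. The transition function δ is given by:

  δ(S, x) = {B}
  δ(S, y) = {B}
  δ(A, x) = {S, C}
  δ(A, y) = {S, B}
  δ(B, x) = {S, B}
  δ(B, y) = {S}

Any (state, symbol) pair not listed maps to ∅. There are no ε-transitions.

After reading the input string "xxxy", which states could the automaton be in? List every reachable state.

{S, B}

Start in {S}.
Read 'x': {S} → {B}.
Read 'x': {B} → {S, B}.
Read 'x': {S, B} → {S, B}.
Read 'y': {S, B} → {S, B}.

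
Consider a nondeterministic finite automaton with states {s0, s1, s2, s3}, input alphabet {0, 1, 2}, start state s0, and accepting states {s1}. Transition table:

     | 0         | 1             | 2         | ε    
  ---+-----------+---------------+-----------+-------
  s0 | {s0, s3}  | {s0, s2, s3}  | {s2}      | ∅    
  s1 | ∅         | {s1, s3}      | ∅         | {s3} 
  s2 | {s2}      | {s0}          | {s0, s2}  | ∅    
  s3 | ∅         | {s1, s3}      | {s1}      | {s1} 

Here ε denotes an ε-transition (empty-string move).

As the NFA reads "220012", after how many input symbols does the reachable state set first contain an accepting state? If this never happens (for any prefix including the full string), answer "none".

Start in {s0}.
Read '2': {s0} → {s2}.
Read '2': {s2} → {s0, s2}.
Read '0': {s0, s2} → {s0, s1, s2, s3}.
None of the earlier sets intersect F, but {s0, s1, s2, s3} does.

3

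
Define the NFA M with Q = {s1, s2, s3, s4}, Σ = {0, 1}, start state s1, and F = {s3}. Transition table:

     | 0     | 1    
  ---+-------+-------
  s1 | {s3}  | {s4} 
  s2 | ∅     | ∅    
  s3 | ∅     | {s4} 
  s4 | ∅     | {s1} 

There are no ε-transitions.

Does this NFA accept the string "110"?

Yes

Start in {s1}.
Read '1': s1→{s4}; now {s4}.
Read '1': s4→{s1}; now {s1}.
Read '0': s1→{s3}; now {s3}.
The final set {s3} contains the accepting state s3.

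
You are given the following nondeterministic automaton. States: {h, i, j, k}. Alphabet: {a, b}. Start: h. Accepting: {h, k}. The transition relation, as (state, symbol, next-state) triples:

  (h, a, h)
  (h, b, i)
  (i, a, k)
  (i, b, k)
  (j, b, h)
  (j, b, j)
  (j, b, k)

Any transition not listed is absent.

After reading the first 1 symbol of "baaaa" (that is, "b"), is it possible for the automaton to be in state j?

Start in {h}.
Read 'b': h→{i}; now {i}.
State j is not in {i}.

No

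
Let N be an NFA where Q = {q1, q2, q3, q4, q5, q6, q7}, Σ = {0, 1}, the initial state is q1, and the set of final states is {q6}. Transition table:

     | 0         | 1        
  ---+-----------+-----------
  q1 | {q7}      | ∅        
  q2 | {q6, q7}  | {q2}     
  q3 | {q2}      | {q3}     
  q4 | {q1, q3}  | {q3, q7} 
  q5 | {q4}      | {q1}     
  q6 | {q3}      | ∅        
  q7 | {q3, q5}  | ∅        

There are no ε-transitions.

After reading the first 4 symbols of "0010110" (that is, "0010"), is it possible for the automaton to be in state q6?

Start in {q1}.
Read '0': {q1} → {q7}.
Read '0': {q7} → {q3, q5}.
Read '1': {q3, q5} → {q1, q3}.
Read '0': {q1, q3} → {q2, q7}.
State q6 is not in {q2, q7}.

No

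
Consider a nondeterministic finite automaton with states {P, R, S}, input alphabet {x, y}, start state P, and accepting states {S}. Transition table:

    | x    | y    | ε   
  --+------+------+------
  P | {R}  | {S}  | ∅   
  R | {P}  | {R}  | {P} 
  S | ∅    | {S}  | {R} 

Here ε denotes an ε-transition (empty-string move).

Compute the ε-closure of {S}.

{P, R, S}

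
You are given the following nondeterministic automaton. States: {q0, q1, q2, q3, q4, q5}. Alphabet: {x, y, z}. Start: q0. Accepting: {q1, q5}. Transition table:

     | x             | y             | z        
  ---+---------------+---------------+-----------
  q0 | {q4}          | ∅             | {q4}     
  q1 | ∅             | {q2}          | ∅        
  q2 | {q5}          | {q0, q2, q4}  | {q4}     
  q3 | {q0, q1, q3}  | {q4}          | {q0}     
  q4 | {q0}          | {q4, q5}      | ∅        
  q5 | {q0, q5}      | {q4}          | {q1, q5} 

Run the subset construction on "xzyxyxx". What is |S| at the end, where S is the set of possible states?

Start in {q0}.
Read 'x': {q0} → {q4}.
Read 'z': {q4} → ∅.
The set is empty and remains empty for the remaining 5 symbols.
That set has 0 states.

0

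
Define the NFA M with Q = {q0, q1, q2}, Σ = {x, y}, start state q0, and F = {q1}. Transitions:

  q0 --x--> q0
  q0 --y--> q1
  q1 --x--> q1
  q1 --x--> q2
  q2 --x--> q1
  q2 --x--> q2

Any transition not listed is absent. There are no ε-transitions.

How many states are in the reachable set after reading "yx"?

Start in {q0}.
Read 'y': q0→{q1}; now {q1}.
Read 'x': q1→{q1, q2}; now {q1, q2}.
That set has 2 states.

2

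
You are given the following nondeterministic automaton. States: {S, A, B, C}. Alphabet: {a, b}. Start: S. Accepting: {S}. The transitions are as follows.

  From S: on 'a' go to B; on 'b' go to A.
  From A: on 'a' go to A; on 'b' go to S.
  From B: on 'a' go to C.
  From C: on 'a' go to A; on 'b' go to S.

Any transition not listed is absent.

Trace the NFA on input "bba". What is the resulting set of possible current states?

{B}

Start in {S}.
Read 'b': S→{A}; now {A}.
Read 'b': A→{S}; now {S}.
Read 'a': S→{B}; now {B}.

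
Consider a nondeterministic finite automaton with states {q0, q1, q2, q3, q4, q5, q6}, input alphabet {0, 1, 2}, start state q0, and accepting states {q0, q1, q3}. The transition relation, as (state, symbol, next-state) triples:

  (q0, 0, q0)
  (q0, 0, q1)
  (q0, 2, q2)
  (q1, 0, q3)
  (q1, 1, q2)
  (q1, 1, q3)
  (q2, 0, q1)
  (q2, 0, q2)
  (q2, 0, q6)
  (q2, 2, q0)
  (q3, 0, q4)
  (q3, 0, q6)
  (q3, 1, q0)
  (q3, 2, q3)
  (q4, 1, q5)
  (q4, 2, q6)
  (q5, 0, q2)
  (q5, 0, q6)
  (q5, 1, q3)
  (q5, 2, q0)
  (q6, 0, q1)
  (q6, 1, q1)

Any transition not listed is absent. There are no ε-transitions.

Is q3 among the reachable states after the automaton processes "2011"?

Yes

Start in {q0}.
Read '2': {q0} → {q2}.
Read '0': {q2} → {q1, q2, q6}.
Read '1': {q1, q2, q6} → {q1, q2, q3}.
Read '1': {q1, q2, q3} → {q0, q2, q3}.
State q3 is in {q0, q2, q3}.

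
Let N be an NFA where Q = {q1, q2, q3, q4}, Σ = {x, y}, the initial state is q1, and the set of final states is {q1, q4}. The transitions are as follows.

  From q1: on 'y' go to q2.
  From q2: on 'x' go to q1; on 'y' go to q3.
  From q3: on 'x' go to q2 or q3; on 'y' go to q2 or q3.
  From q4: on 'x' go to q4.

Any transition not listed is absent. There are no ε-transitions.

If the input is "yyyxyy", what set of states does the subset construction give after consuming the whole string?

{q2, q3}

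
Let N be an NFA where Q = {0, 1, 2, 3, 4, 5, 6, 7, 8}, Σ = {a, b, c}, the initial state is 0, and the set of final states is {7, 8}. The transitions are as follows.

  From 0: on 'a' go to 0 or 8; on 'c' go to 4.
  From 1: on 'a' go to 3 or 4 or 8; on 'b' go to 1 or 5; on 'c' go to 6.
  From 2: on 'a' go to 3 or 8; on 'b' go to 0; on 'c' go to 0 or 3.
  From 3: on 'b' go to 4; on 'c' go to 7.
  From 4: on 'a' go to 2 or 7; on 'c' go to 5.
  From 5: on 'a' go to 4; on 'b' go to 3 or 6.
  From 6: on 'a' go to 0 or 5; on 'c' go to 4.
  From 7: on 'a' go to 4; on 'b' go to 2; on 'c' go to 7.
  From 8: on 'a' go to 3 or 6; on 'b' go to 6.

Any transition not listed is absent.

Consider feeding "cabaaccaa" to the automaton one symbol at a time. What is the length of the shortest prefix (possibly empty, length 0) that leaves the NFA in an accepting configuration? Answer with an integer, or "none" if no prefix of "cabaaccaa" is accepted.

2

Start in {0}.
Read 'c': {0} → {4}.
Read 'a': {4} → {2, 7}.
None of the earlier sets intersect F, but {2, 7} does.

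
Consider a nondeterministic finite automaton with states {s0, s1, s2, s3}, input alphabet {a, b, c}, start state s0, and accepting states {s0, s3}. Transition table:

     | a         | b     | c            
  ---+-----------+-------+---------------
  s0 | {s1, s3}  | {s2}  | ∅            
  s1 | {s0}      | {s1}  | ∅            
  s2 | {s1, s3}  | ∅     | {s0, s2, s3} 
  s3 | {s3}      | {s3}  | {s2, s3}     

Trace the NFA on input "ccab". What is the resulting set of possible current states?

∅

Start in {s0}.
Read 'c': s0→∅; now ∅.
The set is empty and remains empty for the remaining 3 symbols.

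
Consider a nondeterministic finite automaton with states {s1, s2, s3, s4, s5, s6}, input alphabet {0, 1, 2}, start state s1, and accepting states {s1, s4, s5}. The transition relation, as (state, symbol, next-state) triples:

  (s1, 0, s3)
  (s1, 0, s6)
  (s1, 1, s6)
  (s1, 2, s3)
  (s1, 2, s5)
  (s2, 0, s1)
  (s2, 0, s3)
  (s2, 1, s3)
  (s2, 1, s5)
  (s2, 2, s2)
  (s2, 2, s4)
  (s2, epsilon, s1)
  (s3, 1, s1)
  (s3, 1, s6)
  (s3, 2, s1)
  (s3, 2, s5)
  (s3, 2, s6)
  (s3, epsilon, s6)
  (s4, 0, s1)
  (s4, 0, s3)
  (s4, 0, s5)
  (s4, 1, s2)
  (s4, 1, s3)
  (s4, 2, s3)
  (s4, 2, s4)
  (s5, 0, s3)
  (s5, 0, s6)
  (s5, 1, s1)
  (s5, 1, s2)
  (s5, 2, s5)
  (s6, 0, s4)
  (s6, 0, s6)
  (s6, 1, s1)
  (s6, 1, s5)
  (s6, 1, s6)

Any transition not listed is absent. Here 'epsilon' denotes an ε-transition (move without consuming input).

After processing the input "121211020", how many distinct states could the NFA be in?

0

Start in {s1}.
Read '1': s1→{s6}; now {s6}.
Read '2': s6→∅; now ∅.
The set is empty and remains empty for the remaining 7 symbols.
That set has 0 states.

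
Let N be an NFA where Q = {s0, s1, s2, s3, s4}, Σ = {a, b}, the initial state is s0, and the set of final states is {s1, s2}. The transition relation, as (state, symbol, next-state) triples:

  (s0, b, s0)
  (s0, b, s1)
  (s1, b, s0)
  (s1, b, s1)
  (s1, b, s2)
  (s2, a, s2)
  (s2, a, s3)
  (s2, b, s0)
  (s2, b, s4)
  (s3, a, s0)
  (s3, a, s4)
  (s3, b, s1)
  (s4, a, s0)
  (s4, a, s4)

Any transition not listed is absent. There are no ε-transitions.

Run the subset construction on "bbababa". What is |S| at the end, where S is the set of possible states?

Start in {s0}.
Read 'b': {s0} → {s0, s1}.
Read 'b': {s0, s1} → {s0, s1, s2}.
Read 'a': {s0, s1, s2} → {s2, s3}.
Read 'b': {s2, s3} → {s0, s1, s4}.
Read 'a': {s0, s1, s4} → {s0, s4}.
Read 'b': {s0, s4} → {s0, s1}.
Read 'a': {s0, s1} → ∅.
That set has 0 states.

0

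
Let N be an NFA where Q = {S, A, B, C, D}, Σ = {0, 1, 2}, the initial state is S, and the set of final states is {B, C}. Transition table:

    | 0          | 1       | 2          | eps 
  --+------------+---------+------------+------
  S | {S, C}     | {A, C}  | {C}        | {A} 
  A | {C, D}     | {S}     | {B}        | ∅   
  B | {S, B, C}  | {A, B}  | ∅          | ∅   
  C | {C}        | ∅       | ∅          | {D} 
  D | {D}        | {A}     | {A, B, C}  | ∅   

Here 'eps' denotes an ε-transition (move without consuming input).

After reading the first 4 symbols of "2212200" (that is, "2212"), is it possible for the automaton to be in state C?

Start: ε-closure({S}) = {S, A}.
Read '2': {S, A} → {B, C, D}.
Read '2': {B, C, D} → {A, B, C, D}.
Read '1': {A, B, C, D} → {S, A, B}.
Read '2': {S, A, B} → {B, C, D}.
State C is in {B, C, D}.

Yes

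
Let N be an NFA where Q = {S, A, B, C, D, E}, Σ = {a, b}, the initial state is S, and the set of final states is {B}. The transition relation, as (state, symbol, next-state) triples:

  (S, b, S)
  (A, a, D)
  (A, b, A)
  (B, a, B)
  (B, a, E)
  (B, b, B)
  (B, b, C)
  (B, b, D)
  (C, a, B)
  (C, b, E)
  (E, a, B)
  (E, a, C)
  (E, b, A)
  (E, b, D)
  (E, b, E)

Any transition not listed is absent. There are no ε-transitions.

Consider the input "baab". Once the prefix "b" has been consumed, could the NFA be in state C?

No

Start in {S}.
Read 'b': {S} → {S}.
State C is not in {S}.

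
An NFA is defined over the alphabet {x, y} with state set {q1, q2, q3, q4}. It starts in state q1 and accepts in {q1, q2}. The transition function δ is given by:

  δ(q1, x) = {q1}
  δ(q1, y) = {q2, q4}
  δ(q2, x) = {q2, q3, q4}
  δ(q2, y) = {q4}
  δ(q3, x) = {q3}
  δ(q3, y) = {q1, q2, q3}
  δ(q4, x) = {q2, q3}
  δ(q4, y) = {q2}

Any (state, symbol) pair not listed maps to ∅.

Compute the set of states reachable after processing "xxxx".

{q1}

Start in {q1}.
Read 'x': q1→{q1}; now {q1}.
Read 'x': q1→{q1}; now {q1}.
Read 'x': q1→{q1}; now {q1}.
Read 'x': q1→{q1}; now {q1}.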